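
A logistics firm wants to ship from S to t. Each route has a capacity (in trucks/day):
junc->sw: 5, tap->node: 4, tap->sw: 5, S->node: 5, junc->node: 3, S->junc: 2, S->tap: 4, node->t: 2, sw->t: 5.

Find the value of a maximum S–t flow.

Augment S->node->t: bottleneck 2. Total 2.
Augment S->tap->sw->t: bottleneck 4. Total 6.
Augment S->junc->sw->t: bottleneck 1. Total 7.
No augmenting path remains in the residual graph.

7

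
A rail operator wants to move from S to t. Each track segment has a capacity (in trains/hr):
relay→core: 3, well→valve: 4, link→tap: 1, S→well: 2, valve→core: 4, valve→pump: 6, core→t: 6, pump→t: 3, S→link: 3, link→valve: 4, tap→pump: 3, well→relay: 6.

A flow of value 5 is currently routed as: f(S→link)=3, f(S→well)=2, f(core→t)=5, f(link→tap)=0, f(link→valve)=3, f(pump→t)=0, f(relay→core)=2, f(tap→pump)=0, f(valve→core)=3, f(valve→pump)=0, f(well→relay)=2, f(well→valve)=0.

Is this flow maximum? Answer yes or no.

Yes

Residual reachable from S: {S}; t is not reachable.
Saturated cut: S→well, S→link with total capacity 5 = current flow value. Flow is maximum.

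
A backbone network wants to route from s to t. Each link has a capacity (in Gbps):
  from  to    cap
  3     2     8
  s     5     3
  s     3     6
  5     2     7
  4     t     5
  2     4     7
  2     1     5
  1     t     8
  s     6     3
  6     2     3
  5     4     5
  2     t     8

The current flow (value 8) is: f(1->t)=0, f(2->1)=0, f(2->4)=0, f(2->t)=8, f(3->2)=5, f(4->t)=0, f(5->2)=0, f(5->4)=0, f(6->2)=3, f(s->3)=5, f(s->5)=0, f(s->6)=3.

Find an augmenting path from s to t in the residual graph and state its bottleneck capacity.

s->5->4->t, bottleneck 3

Residual along s->5->4->t: s->5: 3, 5->4: 5, 4->t: 5.
Bottleneck = min = 3.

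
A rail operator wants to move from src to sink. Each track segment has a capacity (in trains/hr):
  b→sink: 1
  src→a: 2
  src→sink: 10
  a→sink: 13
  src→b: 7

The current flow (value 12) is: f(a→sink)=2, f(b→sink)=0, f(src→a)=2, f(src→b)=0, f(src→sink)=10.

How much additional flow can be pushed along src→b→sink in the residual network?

1

Residual capacities along the path: src→b: 7, b→sink: 1.
Minimum is 1.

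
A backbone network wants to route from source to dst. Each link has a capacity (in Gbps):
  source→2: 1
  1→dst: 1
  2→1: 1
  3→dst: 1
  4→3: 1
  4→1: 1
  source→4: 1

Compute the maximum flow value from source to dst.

Augment source→4→3→dst: bottleneck 1. Total 1.
Augment source→2→1→dst: bottleneck 1. Total 2.
No augmenting path remains in the residual graph.

2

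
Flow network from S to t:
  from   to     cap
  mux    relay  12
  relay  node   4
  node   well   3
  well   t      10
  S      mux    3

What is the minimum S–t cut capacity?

Max flow = 3 (via 1 augmenting path).
In the residual at optimum, the set reachable from S is {S}.
Cut edges: S->mux (cap 3). Sum = 3.

3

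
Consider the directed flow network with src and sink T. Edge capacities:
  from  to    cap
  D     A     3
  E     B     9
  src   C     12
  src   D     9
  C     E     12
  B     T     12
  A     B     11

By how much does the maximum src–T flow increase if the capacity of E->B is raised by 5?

Original max flow = 12.
Even with extra capacity on E->B, another cut of capacity 12 remains binding.
New max flow = 12. Increase = 0.

0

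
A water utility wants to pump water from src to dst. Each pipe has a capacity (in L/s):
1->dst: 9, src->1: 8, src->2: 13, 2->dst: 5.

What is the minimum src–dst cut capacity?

13

Max flow = 13 (via 2 augmenting paths).
In the residual at optimum, the set reachable from src is {2, src}.
Cut edges: src->1 (cap 8), 2->dst (cap 5). Sum = 13.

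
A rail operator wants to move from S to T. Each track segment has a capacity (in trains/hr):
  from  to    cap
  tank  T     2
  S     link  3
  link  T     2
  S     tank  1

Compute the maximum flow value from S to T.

3

Augment S->tank->T: bottleneck 1. Total 1.
Augment S->link->T: bottleneck 2. Total 3.
No augmenting path remains in the residual graph.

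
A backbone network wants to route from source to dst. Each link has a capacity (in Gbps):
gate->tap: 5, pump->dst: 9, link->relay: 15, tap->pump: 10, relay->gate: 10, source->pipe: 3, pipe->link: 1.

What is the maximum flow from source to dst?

Augment source->pipe->link->relay->gate->tap->pump->dst: bottleneck 1. Total 1.
No augmenting path remains in the residual graph.

1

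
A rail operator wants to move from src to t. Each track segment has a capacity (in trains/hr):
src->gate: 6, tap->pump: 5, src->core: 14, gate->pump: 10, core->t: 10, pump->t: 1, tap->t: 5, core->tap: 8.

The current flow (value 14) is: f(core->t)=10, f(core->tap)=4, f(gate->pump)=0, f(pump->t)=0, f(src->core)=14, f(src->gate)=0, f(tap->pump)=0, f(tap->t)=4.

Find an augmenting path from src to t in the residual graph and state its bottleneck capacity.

src->gate->pump->t, bottleneck 1

Residual along src->gate->pump->t: src->gate: 6, gate->pump: 10, pump->t: 1.
Bottleneck = min = 1.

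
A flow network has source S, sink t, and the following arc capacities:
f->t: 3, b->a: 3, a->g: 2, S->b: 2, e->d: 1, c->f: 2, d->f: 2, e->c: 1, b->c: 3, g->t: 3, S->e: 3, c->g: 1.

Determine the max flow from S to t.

4

Augment S->b->a->g->t: bottleneck 2. Total 2.
Augment S->e->c->g->t: bottleneck 1. Total 3.
Augment S->e->d->f->t: bottleneck 1. Total 4.
No augmenting path remains in the residual graph.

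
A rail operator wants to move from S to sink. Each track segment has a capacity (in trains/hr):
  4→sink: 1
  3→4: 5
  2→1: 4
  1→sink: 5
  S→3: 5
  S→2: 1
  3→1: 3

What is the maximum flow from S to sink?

5

Augment S→2→1→sink: bottleneck 1. Total 1.
Augment S→3→1→sink: bottleneck 3. Total 4.
Augment S→3→4→sink: bottleneck 1. Total 5.
No augmenting path remains in the residual graph.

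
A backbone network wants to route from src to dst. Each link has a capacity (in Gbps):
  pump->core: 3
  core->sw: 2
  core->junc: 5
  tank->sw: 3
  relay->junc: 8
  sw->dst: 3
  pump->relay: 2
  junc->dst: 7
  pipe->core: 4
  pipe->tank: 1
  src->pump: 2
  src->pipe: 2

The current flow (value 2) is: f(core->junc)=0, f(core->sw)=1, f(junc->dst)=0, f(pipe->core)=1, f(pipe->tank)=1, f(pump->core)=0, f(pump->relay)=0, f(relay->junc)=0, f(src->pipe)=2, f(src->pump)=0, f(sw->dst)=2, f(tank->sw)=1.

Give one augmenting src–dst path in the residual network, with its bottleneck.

src->pump->core->sw->dst, bottleneck 1

Residual along src->pump->core->sw->dst: src->pump: 2, pump->core: 3, core->sw: 1, sw->dst: 1.
Bottleneck = min = 1.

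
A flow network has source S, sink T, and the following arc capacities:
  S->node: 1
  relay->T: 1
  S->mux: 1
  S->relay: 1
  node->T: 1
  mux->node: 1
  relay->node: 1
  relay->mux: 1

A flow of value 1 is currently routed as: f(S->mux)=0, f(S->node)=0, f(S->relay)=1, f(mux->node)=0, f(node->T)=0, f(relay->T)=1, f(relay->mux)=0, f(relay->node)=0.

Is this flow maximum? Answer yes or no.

No

Residual path S->node->T has bottleneck 1 > 0.
Pushing 1 along it raises the flow to 2, so the given flow is not maximum.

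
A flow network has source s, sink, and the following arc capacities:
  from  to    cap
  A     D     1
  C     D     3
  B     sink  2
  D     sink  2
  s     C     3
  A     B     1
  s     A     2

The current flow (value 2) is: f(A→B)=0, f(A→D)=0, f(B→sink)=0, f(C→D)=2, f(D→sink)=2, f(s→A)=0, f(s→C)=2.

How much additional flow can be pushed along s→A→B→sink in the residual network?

1

Residual capacities along the path: s→A: 2, A→B: 1, B→sink: 2.
Minimum is 1.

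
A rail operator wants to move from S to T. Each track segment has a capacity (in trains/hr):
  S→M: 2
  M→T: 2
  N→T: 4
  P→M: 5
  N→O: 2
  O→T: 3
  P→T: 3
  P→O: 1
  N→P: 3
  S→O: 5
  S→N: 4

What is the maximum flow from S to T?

Augment S→N→T: bottleneck 4. Total 4.
Augment S→M→T: bottleneck 2. Total 6.
Augment S→O→T: bottleneck 3. Total 9.
No augmenting path remains in the residual graph.

9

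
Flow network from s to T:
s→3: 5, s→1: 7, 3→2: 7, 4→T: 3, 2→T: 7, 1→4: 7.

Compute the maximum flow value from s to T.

Augment s→3→2→T: bottleneck 5. Total 5.
Augment s→1→4→T: bottleneck 3. Total 8.
No augmenting path remains in the residual graph.

8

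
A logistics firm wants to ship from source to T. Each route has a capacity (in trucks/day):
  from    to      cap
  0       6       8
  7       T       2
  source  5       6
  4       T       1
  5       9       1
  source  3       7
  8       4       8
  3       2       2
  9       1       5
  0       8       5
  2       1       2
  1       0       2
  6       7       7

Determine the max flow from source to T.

Augment source->5->9->1->0->8->4->T: bottleneck 1. Total 1.
Augment source->3->2->1->0->6->7->T: bottleneck 1. Total 2.
No augmenting path remains in the residual graph.

2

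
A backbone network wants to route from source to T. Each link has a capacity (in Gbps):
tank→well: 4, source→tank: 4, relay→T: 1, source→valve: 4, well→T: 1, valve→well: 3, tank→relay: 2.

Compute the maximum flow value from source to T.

2

Augment source→tank→relay→T: bottleneck 1. Total 1.
Augment source→tank→well→T: bottleneck 1. Total 2.
No augmenting path remains in the residual graph.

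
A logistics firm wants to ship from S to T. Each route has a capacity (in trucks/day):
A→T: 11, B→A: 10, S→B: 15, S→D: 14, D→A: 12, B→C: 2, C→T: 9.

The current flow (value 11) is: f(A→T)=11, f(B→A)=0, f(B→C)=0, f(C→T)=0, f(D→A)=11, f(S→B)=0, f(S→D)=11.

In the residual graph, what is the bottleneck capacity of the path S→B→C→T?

Residual capacities along the path: S→B: 15, B→C: 2, C→T: 9.
Minimum is 2.

2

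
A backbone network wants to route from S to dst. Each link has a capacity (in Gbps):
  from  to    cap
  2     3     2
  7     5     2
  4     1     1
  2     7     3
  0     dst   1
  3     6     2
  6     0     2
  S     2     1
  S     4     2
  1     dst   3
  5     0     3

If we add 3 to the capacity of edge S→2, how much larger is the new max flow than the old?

0

Original max flow = 2.
Even with extra capacity on S→2, another cut of capacity 2 remains binding.
New max flow = 2. Increase = 0.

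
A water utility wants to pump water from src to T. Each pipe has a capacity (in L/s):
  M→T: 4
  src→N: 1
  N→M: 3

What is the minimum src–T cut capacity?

Max flow = 1 (via 1 augmenting path).
In the residual at optimum, the set reachable from src is {src}.
Cut edges: src→N (cap 1). Sum = 1.

1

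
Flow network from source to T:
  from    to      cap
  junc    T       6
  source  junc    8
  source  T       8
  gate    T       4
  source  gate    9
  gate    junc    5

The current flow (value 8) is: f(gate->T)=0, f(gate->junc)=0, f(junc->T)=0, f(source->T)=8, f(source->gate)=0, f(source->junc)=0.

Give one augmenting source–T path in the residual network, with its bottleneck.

source->gate->T, bottleneck 4

Residual along source->gate->T: source->gate: 9, gate->T: 4.
Bottleneck = min = 4.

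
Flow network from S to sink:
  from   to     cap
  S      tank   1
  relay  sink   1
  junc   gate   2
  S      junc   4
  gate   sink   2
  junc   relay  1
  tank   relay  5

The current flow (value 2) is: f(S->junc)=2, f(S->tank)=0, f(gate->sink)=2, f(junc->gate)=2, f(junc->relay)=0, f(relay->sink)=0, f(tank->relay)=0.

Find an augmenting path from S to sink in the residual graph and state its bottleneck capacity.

Residual along S->junc->relay->sink: S->junc: 2, junc->relay: 1, relay->sink: 1.
Bottleneck = min = 1.

S->junc->relay->sink, bottleneck 1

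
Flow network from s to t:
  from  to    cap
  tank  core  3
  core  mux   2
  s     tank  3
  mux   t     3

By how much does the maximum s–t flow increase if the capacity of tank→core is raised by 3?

Original max flow = 2.
Edge tank→core does not cross the min cut (source side {core, s, tank}), so extra capacity there cannot help.
New max flow = 2. Increase = 0.

0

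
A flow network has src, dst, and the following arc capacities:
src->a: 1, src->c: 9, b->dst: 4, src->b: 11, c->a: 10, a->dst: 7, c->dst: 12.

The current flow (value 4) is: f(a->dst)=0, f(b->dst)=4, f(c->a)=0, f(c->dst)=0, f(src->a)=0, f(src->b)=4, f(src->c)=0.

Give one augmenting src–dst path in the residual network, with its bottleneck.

Residual along src->c->dst: src->c: 9, c->dst: 12.
Bottleneck = min = 9.

src->c->dst, bottleneck 9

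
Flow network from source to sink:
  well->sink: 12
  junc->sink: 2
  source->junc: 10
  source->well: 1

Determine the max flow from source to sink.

Augment source->junc->sink: bottleneck 2. Total 2.
Augment source->well->sink: bottleneck 1. Total 3.
No augmenting path remains in the residual graph.

3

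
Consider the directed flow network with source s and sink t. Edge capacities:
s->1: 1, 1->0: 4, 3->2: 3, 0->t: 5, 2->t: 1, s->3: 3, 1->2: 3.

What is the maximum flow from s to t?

2

Augment s->3->2->t: bottleneck 1. Total 1.
Augment s->1->0->t: bottleneck 1. Total 2.
No augmenting path remains in the residual graph.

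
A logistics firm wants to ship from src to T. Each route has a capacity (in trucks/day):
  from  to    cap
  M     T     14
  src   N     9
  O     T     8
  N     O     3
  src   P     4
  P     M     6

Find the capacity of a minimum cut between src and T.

7

Max flow = 7 (via 2 augmenting paths).
In the residual at optimum, the set reachable from src is {N, src}.
Cut edges: N→O (cap 3), src→P (cap 4). Sum = 7.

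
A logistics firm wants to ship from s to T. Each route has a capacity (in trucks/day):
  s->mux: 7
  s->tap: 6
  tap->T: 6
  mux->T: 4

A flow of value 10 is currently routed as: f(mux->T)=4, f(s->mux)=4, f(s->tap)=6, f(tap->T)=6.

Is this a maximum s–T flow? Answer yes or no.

Residual reachable from s: {mux, s}; T is not reachable.
Saturated cut: s->tap, mux->T with total capacity 10 = current flow value. Flow is maximum.

Yes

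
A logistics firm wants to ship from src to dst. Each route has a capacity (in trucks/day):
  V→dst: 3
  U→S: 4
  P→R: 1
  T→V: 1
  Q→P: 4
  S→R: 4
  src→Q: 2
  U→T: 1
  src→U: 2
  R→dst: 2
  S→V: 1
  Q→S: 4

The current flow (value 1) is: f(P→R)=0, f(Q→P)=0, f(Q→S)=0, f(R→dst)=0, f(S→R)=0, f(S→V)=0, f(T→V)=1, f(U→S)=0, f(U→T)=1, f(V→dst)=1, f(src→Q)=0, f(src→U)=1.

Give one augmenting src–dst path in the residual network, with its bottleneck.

Residual along src→U→S→V→dst: src→U: 1, U→S: 4, S→V: 1, V→dst: 2.
Bottleneck = min = 1.

src→U→S→V→dst, bottleneck 1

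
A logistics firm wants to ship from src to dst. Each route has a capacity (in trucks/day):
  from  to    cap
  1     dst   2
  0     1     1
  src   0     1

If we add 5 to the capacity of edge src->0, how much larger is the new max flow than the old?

0

Original max flow = 1.
Even with extra capacity on src->0, another cut of capacity 1 remains binding.
New max flow = 1. Increase = 0.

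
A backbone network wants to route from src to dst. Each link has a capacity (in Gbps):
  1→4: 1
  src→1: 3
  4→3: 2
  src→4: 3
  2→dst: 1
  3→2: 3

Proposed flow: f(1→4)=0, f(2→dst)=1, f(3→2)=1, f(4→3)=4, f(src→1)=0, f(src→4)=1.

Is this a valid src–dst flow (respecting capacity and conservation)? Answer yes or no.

Capacity violated on 4→3: flow 4 > capacity 2.

No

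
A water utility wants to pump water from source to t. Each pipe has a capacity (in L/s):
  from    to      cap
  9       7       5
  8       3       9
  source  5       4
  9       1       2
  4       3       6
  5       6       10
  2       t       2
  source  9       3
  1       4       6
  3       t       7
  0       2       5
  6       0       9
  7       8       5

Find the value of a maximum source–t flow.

5

Augment source->5->6->0->2->t: bottleneck 2. Total 2.
Augment source->9->7->8->3->t: bottleneck 3. Total 5.
No augmenting path remains in the residual graph.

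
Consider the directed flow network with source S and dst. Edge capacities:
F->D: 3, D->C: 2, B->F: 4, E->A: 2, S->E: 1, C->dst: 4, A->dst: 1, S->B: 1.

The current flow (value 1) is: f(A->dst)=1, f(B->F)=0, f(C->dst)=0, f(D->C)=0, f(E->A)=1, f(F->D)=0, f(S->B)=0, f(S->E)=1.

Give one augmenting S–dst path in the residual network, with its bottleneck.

Residual along S->B->F->D->C->dst: S->B: 1, B->F: 4, F->D: 3, D->C: 2, C->dst: 4.
Bottleneck = min = 1.

S->B->F->D->C->dst, bottleneck 1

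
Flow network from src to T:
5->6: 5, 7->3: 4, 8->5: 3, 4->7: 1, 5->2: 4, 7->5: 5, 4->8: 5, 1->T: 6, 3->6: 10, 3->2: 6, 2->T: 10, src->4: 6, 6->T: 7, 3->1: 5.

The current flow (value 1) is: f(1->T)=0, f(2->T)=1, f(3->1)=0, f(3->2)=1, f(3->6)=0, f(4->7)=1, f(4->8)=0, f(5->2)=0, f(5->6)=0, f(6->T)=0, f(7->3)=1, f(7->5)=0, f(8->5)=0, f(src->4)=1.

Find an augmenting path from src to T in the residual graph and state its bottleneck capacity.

src->4->8->5->2->T, bottleneck 3

Residual along src->4->8->5->2->T: src->4: 5, 4->8: 5, 8->5: 3, 5->2: 4, 2->T: 9.
Bottleneck = min = 3.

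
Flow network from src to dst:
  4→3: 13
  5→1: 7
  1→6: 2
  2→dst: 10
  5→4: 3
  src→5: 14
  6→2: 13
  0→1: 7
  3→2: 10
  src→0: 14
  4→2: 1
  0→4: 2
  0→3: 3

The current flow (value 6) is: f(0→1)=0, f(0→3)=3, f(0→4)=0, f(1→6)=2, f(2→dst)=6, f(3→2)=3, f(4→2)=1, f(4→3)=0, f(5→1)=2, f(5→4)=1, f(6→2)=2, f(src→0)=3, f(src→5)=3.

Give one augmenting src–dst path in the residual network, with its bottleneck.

src→5→4→3→2→dst, bottleneck 2

Residual along src→5→4→3→2→dst: src→5: 11, 5→4: 2, 4→3: 13, 3→2: 7, 2→dst: 4.
Bottleneck = min = 2.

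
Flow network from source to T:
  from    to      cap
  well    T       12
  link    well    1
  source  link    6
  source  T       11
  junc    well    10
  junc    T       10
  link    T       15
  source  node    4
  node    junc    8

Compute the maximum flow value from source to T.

21

Augment source→T: bottleneck 11. Total 11.
Augment source→link→T: bottleneck 6. Total 17.
Augment source→node→junc→T: bottleneck 4. Total 21.
No augmenting path remains in the residual graph.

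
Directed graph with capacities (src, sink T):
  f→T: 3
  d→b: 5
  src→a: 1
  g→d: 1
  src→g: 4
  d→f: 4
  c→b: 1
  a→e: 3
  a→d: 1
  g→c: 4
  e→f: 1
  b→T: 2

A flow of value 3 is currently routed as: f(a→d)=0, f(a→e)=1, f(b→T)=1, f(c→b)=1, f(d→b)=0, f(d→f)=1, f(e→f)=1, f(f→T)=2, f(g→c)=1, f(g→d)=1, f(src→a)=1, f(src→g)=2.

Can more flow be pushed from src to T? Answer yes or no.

Residual reachable from src: {c, g, src}; T is not reachable.
Saturated cut: src→a, g→d, c→b with total capacity 3 = current flow value. Flow is maximum.

No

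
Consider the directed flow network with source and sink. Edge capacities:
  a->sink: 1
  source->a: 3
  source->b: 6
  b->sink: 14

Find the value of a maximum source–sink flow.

Augment source->b->sink: bottleneck 6. Total 6.
Augment source->a->sink: bottleneck 1. Total 7.
No augmenting path remains in the residual graph.

7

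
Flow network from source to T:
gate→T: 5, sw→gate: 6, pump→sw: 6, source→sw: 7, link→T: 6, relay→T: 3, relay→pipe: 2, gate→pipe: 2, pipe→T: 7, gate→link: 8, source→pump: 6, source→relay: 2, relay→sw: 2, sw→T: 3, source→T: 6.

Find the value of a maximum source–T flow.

Augment source→T: bottleneck 6. Total 6.
Augment source→relay→T: bottleneck 2. Total 8.
Augment source→sw→T: bottleneck 3. Total 11.
Augment source→sw→gate→T: bottleneck 4. Total 15.
Augment source→pump→sw→gate→T: bottleneck 1. Total 16.
Augment source→pump→sw→gate→link→T: bottleneck 1. Total 17.
No augmenting path remains in the residual graph.

17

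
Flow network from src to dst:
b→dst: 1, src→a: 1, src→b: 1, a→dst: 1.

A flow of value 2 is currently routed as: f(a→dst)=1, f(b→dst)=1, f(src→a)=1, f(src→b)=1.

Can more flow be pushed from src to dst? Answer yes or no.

Residual reachable from src: {src}; dst is not reachable.
Saturated cut: src→b, src→a with total capacity 2 = current flow value. Flow is maximum.

No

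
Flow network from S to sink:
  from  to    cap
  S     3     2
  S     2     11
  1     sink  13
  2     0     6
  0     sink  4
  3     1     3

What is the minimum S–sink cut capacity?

Max flow = 6 (via 2 augmenting paths).
In the residual at optimum, the set reachable from S is {0, 2, S}.
Cut edges: S→3 (cap 2), 0→sink (cap 4). Sum = 6.

6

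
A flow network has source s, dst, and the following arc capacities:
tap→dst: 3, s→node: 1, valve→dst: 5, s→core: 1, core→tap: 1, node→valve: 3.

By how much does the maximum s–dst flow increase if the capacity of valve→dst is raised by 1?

0

Original max flow = 2.
Edge valve→dst does not cross the min cut (source side {s}), so extra capacity there cannot help.
New max flow = 2. Increase = 0.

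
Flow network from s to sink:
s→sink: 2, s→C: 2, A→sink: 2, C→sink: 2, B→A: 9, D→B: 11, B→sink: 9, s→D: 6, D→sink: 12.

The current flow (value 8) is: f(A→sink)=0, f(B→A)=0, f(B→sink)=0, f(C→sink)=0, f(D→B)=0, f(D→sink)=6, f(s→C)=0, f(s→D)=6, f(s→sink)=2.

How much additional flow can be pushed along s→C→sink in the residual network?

Residual capacities along the path: s→C: 2, C→sink: 2.
Minimum is 2.

2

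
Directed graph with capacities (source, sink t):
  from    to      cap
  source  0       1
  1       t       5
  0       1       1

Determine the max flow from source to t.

Augment source→0→1→t: bottleneck 1. Total 1.
No augmenting path remains in the residual graph.

1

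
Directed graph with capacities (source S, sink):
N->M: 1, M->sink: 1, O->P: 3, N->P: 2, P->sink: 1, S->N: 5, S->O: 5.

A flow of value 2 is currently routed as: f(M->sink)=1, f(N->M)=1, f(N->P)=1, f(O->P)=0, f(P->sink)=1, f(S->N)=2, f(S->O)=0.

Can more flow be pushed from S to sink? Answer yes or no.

Residual reachable from S: {N, O, P, S}; sink is not reachable.
Saturated cut: N->M, P->sink with total capacity 2 = current flow value. Flow is maximum.

No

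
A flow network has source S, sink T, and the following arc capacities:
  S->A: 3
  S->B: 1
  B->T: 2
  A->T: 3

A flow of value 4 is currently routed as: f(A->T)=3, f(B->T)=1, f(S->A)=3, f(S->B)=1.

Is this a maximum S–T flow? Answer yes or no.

Residual reachable from S: {S}; T is not reachable.
Saturated cut: S->B, S->A with total capacity 4 = current flow value. Flow is maximum.

Yes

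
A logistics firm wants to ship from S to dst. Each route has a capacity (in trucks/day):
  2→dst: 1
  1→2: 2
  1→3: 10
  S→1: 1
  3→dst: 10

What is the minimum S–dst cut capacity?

Max flow = 1 (via 1 augmenting path).
In the residual at optimum, the set reachable from S is {S}.
Cut edges: S→1 (cap 1). Sum = 1.

1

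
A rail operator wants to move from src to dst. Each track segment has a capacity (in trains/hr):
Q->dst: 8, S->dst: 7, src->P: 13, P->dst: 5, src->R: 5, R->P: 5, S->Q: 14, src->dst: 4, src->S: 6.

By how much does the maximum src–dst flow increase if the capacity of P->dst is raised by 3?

3

Original max flow = 15.
After raising cap(P->dst), augmenting paths through that edge carry 3 more units.
New max flow = 18. Increase = 3.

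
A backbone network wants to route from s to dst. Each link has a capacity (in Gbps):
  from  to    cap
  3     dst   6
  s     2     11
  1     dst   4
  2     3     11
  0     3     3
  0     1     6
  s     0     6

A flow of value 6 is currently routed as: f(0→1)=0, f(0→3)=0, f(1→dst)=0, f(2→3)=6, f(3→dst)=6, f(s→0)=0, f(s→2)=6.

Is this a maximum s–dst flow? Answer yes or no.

Residual path s→0→1→dst has bottleneck 4 > 0.
Pushing 4 along it raises the flow to 10, so the given flow is not maximum.

No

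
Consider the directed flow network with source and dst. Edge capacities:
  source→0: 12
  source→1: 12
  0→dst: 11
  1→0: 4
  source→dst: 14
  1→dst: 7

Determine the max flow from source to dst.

Augment source→dst: bottleneck 14. Total 14.
Augment source→1→dst: bottleneck 7. Total 21.
Augment source→0→dst: bottleneck 11. Total 32.
No augmenting path remains in the residual graph.

32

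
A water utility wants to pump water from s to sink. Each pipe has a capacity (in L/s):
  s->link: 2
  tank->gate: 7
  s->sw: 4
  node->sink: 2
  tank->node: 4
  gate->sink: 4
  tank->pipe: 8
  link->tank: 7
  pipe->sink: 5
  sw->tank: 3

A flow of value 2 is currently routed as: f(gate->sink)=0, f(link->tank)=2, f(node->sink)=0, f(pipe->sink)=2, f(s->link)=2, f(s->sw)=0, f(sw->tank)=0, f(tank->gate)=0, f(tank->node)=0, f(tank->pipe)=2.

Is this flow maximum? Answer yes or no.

Residual path s->sw->tank->pipe->sink has bottleneck 3 > 0.
Pushing 3 along it raises the flow to 5, so the given flow is not maximum.

No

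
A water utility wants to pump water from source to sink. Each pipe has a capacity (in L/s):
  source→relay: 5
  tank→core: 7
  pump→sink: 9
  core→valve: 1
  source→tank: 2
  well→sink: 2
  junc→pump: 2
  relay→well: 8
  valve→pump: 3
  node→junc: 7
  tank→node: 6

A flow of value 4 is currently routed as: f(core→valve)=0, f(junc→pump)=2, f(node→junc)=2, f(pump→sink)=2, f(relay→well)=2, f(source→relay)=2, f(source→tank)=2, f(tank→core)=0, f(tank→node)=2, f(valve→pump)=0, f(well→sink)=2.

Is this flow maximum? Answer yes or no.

Residual reachable from source: {relay, source, well}; sink is not reachable.
Saturated cut: source→tank, well→sink with total capacity 4 = current flow value. Flow is maximum.

Yes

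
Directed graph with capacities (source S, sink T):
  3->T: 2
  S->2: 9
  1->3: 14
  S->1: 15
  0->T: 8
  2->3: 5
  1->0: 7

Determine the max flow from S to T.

9

Augment S->1->0->T: bottleneck 7. Total 7.
Augment S->1->3->T: bottleneck 2. Total 9.
No augmenting path remains in the residual graph.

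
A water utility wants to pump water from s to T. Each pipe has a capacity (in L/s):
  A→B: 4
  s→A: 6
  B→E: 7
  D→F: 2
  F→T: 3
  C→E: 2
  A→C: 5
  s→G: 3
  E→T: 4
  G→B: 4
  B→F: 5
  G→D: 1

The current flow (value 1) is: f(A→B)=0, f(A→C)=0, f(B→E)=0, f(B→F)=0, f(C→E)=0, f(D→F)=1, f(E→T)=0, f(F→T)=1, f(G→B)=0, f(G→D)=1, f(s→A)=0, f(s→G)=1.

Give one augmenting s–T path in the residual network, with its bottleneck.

Residual along s→G→B→F→T: s→G: 2, G→B: 4, B→F: 5, F→T: 2.
Bottleneck = min = 2.

s→G→B→F→T, bottleneck 2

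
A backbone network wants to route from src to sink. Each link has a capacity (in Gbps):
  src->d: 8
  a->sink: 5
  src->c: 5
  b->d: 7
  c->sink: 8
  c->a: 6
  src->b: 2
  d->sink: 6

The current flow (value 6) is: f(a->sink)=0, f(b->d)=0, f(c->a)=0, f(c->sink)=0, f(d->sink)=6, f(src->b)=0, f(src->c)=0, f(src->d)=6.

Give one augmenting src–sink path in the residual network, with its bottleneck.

src->c->sink, bottleneck 5

Residual along src->c->sink: src->c: 5, c->sink: 8.
Bottleneck = min = 5.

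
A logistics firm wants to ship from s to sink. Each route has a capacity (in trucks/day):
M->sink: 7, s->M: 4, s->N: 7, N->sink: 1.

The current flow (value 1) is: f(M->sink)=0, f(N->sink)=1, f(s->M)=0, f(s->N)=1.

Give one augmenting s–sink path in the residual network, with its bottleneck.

s->M->sink, bottleneck 4

Residual along s->M->sink: s->M: 4, M->sink: 7.
Bottleneck = min = 4.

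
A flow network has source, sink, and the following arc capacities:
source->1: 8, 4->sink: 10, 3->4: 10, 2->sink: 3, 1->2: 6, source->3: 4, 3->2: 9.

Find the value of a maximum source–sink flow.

7

Augment source->1->2->sink: bottleneck 3. Total 3.
Augment source->3->4->sink: bottleneck 4. Total 7.
No augmenting path remains in the residual graph.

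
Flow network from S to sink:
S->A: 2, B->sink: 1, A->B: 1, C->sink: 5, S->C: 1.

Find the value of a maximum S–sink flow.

2

Augment S->C->sink: bottleneck 1. Total 1.
Augment S->A->B->sink: bottleneck 1. Total 2.
No augmenting path remains in the residual graph.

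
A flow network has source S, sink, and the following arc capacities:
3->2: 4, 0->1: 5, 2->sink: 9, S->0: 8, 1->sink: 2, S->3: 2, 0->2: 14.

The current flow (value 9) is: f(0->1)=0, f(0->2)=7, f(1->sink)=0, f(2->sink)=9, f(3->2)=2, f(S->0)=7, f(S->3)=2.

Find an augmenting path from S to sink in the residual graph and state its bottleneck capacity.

S->0->1->sink, bottleneck 1

Residual along S->0->1->sink: S->0: 1, 0->1: 5, 1->sink: 2.
Bottleneck = min = 1.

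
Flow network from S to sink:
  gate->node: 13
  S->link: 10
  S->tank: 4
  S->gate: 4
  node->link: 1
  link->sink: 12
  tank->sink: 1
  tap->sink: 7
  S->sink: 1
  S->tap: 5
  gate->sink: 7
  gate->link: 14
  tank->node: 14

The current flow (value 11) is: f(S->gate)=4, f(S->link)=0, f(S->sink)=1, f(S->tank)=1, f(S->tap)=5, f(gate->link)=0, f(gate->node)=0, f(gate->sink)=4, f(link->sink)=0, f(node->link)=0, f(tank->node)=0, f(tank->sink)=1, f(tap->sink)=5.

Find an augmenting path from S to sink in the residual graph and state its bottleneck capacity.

Residual along S->link->sink: S->link: 10, link->sink: 12.
Bottleneck = min = 10.

S->link->sink, bottleneck 10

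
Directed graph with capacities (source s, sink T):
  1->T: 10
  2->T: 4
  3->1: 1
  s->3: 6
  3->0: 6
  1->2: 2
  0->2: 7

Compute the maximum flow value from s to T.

Augment s->3->1->T: bottleneck 1. Total 1.
Augment s->3->0->2->T: bottleneck 4. Total 5.
No augmenting path remains in the residual graph.

5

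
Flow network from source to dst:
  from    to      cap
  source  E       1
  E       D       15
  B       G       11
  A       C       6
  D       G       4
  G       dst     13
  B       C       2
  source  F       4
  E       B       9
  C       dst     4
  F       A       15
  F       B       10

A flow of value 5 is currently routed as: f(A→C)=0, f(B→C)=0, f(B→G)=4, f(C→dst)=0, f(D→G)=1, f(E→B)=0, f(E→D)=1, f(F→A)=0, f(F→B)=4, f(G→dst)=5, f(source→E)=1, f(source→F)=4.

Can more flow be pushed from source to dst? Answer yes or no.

No

Residual reachable from source: {source}; dst is not reachable.
Saturated cut: source→E, source→F with total capacity 5 = current flow value. Flow is maximum.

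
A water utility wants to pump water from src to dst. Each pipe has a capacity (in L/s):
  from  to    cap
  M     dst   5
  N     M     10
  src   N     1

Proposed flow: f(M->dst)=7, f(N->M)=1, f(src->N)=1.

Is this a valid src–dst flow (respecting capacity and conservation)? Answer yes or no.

Capacity violated on M->dst: flow 7 > capacity 5.

No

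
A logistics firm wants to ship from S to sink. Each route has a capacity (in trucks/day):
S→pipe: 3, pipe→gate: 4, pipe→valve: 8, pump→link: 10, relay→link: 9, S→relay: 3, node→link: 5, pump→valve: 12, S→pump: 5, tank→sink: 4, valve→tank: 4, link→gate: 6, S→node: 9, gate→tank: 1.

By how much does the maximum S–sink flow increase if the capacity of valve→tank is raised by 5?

0

Original max flow = 4.
Edge valve→tank does not cross the min cut (source side {S, gate, link, node, pipe, pump, relay, tank, valve}), so extra capacity there cannot help.
New max flow = 4. Increase = 0.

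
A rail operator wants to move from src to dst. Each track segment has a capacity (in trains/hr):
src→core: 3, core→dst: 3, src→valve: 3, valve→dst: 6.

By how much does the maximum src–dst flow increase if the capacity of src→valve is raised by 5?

Original max flow = 6.
After raising cap(src→valve), augmenting paths through that edge carry 3 more units.
New max flow = 9. Increase = 3.

3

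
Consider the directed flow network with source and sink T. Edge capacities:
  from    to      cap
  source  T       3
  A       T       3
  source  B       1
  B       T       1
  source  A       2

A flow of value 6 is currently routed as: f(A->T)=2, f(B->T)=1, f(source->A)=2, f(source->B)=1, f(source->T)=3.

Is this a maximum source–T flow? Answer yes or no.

Residual reachable from source: {source}; T is not reachable.
Saturated cut: source->A, source->B, source->T with total capacity 6 = current flow value. Flow is maximum.

Yes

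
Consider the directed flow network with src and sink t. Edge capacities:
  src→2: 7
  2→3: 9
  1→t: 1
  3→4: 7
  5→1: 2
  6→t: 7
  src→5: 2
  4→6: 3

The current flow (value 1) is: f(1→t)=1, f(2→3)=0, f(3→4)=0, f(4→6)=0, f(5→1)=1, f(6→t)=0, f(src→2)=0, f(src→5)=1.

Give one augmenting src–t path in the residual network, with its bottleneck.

src→2→3→4→6→t, bottleneck 3

Residual along src→2→3→4→6→t: src→2: 7, 2→3: 9, 3→4: 7, 4→6: 3, 6→t: 7.
Bottleneck = min = 3.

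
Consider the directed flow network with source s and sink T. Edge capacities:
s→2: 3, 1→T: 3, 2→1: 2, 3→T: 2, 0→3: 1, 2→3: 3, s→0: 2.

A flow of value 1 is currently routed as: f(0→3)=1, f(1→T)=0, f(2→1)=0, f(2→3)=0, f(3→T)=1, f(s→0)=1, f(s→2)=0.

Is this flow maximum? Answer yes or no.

No

Residual path s→2→3→T has bottleneck 1 > 0.
Pushing 1 along it raises the flow to 2, so the given flow is not maximum.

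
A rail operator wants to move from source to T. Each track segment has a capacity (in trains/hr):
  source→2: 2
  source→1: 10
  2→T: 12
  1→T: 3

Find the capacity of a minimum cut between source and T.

Max flow = 5 (via 2 augmenting paths).
In the residual at optimum, the set reachable from source is {1, source}.
Cut edges: source→2 (cap 2), 1→T (cap 3). Sum = 5.

5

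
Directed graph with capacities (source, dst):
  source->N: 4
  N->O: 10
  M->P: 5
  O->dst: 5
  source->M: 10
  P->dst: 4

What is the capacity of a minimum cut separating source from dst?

Max flow = 8 (via 2 augmenting paths).
In the residual at optimum, the set reachable from source is {M, P, source}.
Cut edges: source->N (cap 4), P->dst (cap 4). Sum = 8.

8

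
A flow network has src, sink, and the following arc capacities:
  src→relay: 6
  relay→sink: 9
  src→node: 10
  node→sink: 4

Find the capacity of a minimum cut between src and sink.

10

Max flow = 10 (via 2 augmenting paths).
In the residual at optimum, the set reachable from src is {node, src}.
Cut edges: src→relay (cap 6), node→sink (cap 4). Sum = 10.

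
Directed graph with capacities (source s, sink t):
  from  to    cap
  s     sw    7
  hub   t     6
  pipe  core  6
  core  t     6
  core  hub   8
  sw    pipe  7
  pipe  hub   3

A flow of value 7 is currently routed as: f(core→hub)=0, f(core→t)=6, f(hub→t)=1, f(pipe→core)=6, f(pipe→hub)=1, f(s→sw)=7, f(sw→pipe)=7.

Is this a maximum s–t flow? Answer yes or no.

Yes

Residual reachable from s: {s}; t is not reachable.
Saturated cut: s→sw with total capacity 7 = current flow value. Flow is maximum.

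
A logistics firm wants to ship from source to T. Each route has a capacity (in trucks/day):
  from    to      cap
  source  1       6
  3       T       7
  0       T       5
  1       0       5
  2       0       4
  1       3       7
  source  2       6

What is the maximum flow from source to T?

Augment source→1→3→T: bottleneck 6. Total 6.
Augment source→2→0→T: bottleneck 4. Total 10.
No augmenting path remains in the residual graph.

10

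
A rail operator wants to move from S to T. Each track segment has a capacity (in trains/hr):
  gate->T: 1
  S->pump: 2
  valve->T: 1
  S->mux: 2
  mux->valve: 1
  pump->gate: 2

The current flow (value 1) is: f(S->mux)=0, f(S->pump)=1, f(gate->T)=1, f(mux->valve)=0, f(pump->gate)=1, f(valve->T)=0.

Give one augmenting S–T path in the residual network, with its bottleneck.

S->mux->valve->T, bottleneck 1

Residual along S->mux->valve->T: S->mux: 2, mux->valve: 1, valve->T: 1.
Bottleneck = min = 1.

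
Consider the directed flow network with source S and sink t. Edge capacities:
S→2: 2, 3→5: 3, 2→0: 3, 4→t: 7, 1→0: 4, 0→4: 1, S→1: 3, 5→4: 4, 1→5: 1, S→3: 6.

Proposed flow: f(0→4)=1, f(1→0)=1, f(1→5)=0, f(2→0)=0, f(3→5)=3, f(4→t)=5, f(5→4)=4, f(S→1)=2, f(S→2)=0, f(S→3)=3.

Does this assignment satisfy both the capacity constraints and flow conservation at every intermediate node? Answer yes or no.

No

Conservation fails at 1: inflow 2 ≠ outflow 1.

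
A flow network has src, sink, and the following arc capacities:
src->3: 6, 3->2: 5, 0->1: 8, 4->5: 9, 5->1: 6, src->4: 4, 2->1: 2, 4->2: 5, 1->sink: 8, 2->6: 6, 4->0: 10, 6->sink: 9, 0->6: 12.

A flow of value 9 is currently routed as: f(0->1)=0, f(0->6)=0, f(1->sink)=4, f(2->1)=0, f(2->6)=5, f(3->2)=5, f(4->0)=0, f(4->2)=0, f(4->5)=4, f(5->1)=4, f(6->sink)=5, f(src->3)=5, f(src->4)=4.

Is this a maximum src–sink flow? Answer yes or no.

Yes

Residual reachable from src: {3, src}; sink is not reachable.
Saturated cut: src->4, 3->2 with total capacity 9 = current flow value. Flow is maximum.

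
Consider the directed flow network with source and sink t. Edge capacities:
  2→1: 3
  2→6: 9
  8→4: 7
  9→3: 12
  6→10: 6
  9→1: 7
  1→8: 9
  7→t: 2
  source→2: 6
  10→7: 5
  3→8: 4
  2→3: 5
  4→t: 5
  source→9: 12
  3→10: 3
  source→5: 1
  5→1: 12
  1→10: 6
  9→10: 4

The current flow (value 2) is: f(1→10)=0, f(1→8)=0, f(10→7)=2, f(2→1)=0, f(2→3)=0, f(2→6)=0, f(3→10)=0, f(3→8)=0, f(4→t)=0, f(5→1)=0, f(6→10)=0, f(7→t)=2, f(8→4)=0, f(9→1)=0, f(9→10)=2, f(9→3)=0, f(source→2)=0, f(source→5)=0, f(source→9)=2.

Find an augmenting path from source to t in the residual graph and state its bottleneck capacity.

source→2→1→8→4→t, bottleneck 3

Residual along source→2→1→8→4→t: source→2: 6, 2→1: 3, 1→8: 9, 8→4: 7, 4→t: 5.
Bottleneck = min = 3.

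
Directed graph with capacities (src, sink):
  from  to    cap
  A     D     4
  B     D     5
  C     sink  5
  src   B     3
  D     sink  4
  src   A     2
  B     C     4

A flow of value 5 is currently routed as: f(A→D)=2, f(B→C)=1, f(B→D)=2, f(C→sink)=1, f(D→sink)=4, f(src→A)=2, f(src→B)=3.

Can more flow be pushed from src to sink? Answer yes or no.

Residual reachable from src: {src}; sink is not reachable.
Saturated cut: src→A, src→B with total capacity 5 = current flow value. Flow is maximum.

No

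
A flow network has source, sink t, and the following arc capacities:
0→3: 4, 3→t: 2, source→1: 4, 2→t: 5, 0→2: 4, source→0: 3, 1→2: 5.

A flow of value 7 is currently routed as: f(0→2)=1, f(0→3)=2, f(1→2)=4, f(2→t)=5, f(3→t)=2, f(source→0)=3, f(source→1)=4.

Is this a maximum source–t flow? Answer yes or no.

Yes

Residual reachable from source: {source}; t is not reachable.
Saturated cut: source→0, source→1 with total capacity 7 = current flow value. Flow is maximum.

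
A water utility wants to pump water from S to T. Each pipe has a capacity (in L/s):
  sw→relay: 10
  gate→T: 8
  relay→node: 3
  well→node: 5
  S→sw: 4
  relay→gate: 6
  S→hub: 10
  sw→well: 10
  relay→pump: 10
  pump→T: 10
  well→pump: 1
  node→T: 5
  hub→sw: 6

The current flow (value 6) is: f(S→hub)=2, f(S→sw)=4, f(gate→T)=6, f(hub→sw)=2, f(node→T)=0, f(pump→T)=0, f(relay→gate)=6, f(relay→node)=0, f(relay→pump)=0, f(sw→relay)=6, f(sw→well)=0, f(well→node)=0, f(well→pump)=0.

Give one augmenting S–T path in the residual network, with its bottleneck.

S→hub→sw→relay→pump→T, bottleneck 4

Residual along S→hub→sw→relay→pump→T: S→hub: 8, hub→sw: 4, sw→relay: 4, relay→pump: 10, pump→T: 10.
Bottleneck = min = 4.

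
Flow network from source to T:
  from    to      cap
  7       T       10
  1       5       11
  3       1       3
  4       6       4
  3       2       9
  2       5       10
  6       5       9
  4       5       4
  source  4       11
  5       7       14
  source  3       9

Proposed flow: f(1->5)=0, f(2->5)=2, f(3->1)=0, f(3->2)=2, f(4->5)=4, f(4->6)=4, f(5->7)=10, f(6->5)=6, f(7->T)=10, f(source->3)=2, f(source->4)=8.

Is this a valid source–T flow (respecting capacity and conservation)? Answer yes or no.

Conservation fails at 6: inflow 4 ≠ outflow 6.

No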